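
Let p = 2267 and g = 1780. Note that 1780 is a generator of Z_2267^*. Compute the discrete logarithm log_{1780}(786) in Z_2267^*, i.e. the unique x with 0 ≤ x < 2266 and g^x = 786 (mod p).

Baby-step giant-step with m = ceil(sqrt(2266)) = 48.
Baby table (1780^j mod 2267 for j=0..47):
  0:1  1:1780  2:1401  3:80  4:1846  5:997  6:1866  7:325
  8:415  9:1925  10:1063  11:1462  12:2111  13:1161  14:1343  15:1122
  16:2200  17:891  18:1347  19:1441  20:1003  21:1211  22:1930  23:895
  24:1666  25:244  26:1323  27:1794  28:1384  29:1558  30:699  31:1904
  32:2222  33:1512  34:431  35:934  36:809  37:475  38:2176  39:1244
  40:1728  41:1788  42:2039  43:2220  44:219  45:2163  46:774  47:1651
Giant step factor: 1780^(-48) ≡ 197 (mod 2267).
Scan 786·197^i mod 2267 for i = 0, 1, …:
  i=0: 786   i=1: 686   i=2: 1389   i=3: 1593
  i=4: 975   i=5: 1647   i=6: 278   i=7: 358
  i=8: 249   i=9: 1446     …   i=13: 167
  i=14: 1161
Match at i=14, j=13: x = 14·48 + 13 = 685.

685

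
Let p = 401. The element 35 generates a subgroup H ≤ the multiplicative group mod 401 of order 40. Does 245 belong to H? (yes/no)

245 ∈ ⟨35⟩ iff 245^40 ≡ 1 (mod 401), since |⟨35⟩| = 40.
245^40 mod 401 = 72.
Since 72 ≠ 1, 245 does not lie in the subgroup.

no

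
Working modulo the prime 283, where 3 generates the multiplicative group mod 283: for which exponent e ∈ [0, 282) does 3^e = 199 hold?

174

Baby-step giant-step with m = ceil(sqrt(282)) = 17.
Baby table (3^j mod 283 for j=0..16):
  0:1  1:3  2:9  3:27  4:81  5:243  6:163  7:206
  8:52  9:156  10:185  11:272  12:250  13:184  14:269  15:241
  16:157
Giant step factor: 3^(-17) ≡ 140 (mod 283).
Scan 199·140^i mod 283 for i = 0, 1, …:
  i=0: 199   i=1: 126   i=2: 94   i=3: 142
  i=4: 70   i=5: 178   i=6: 16   i=7: 259
  i=8: 36   i=9: 229   i=10: 81
Match at i=10, j=4: e = 10·17 + 4 = 174.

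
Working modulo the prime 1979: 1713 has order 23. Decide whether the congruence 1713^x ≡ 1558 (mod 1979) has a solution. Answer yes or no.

1558 ∈ ⟨1713⟩ iff 1558^23 ≡ 1 (mod 1979), since |⟨1713⟩| = 23.
1558^23 mod 1979 = 1.
Since 1 = 1, 1558 lies in the subgroup.

yes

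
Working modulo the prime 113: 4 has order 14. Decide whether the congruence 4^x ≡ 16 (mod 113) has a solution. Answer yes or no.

16 ∈ ⟨4⟩ iff 16^14 ≡ 1 (mod 113), since |⟨4⟩| = 14.
16^14 mod 113 = 1.
Since 1 = 1, 16 lies in the subgroup.

yes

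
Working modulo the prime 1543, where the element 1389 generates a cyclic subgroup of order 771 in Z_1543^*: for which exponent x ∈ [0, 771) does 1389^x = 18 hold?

229

Baby-step giant-step with m = ceil(sqrt(771)) = 28.
Baby table (1389^j mod 1543 for j=0..27):
  0:1  1:1389  2:571  3:17  4:468  5:449  6:289  7:241
  8:1461  9:284  10:1011  11:149  12:199  13:214  14:990  15:297
  16:552  17:1400  18:420  19:126  20:655  21:968  22:599  23:334
  24:1026  25:925  26:1049  27:469
Giant step factor: 1389^(-28) ≡ 68 (mod 1543).
Scan 18·68^i mod 1543 for i = 0, 1, …:
  i=0: 18   i=1: 1224   i=2: 1453   i=3: 52
  i=4: 450   i=5: 1283   i=6: 836   i=7: 1300
  i=8: 449
Match at i=8, j=5: x = 8·28 + 5 = 229.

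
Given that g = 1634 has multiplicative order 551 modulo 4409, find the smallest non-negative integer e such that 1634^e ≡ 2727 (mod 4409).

Baby-step giant-step with m = ceil(sqrt(551)) = 24.
Baby table (1634^j mod 4409 for j=0..23):
  0:1  1:1634  2:2511  3:2604  4:251  5:97  6:4183  7:1072
  8:1275  9:2302  10:591  11:123  12:2577  13:223  14:2844  15:10
  16:3113  17:3065  18:3995  19:2510  20:970  21:2149  22:1902  23:3932
Giant step factor: 1634^(-24) ≡ 615 (mod 4409).
Scan 2727·615^i mod 4409 for i = 0, 1, …:
  i=0: 2727   i=1: 1685   i=2: 160   i=3: 1402
  i=4: 2475   i=5: 1020   i=6: 1222   i=7: 2000
  i=8: 4298   i=9: 2279   i=10: 3932
Match at i=10, j=23: e = 10·24 + 23 = 263.

263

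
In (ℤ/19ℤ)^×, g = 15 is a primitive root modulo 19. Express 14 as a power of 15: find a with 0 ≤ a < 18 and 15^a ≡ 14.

Successive powers of 15 modulo 19:
  15^0=1  15^1=15  15^2=16  15^3=12  15^4=9  15^5=2
  15^6=11  15^7=13  15^8=5  15^9=18  15^10=4  15^11=3
  15^12=7  15^13=10  15^14=17  15^15=8  15^16=6  15^17=14
So 15^17 ≡ 14 (mod 19), giving a = 17.

17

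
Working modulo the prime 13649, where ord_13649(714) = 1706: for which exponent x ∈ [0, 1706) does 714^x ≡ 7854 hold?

1478

Baby-step giant-step with m = ceil(sqrt(1706)) = 42.
Baby table (714^j mod 13649 for j=0..41):
  0:1  1:714  2:4783  3:2812  4:1365  5:5531  6:4573  7:3011
  8:6961  9:1918  10:4552  11:1666  12:2061  13:11111  14:3185  15:8356
  16:1571  17:2476  18:7143  19:9025  20:1522  21:8437  22:4809  23:7727
  24:2882  25:10398  26:12765  27:10327  28:3018  29:11959  30:8101  31:10587
  32:11221  33:13480  34:2175  35:10613  36:2487  37:1348  38:7042  39:5156
  40:9803  41:11054
Giant step factor: 714^(-42) ≡ 10982 (mod 13649).
Scan 7854·10982^i mod 13649 for i = 0, 1, …:
  i=0: 7854   i=1: 4597   i=2: 10252   i=3: 10512
  i=4: 13191   i=5: 6725   i=6: 12860   i=7: 2317
  i=8: 3558   i=9: 10518     …   i=34: 4675
  i=35: 6961
Match at i=35, j=8: x = 35·42 + 8 = 1478.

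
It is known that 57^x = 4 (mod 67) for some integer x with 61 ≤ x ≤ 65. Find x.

62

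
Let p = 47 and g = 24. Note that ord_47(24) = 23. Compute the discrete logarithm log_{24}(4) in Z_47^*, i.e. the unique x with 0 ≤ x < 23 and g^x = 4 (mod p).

21

Successive powers of 24 modulo 47:
  24^0=1  24^1=24  24^2=12  24^3=6  24^4=3  24^5=25
  24^6=36  24^7=18  24^8=9  24^9=28  24^10=14  24^11=7
  24^12=27  24^13=37  24^14=42  24^15=21  24^16=34  24^17=17
  24^18=32  24^19=16  24^20=8  24^21=4
So 24^21 ≡ 4 (mod 47), giving x = 21.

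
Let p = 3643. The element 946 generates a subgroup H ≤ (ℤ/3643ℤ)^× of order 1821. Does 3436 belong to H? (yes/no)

yes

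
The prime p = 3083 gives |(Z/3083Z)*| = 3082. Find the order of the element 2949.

The order of 2949 must divide p − 1 = 3082 = 2 · 23 · 67.
Divisors: 1, 2, 23, 46, 67, 134, 1541, 3082.
Check each in increasing order: 2949^1 ≡ 2949;  2949^2 ≡ 2541;  2949^23 ≡ 500;  2949^46 ≡ 277;  2949^67 ≡ 2088;  2949^134 ≡ 382;  2949^1541 ≡ 3082;  2949^3082 ≡ 1.
Smallest exponent giving 1 is 3082.

3082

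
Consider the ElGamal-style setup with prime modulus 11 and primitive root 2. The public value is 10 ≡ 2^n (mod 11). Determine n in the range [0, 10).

5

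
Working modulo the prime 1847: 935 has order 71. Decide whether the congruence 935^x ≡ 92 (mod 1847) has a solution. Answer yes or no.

no

92 ∈ ⟨935⟩ iff 92^71 ≡ 1 (mod 1847), since |⟨935⟩| = 71.
92^71 mod 1847 = 353.
Since 353 ≠ 1, 92 does not lie in the subgroup.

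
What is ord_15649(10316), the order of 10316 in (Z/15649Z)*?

The order of 10316 must divide p − 1 = 15648 = 2^5 · 3 · 163.
Divisors: 1, 2, 3, 4, 6, 8, 12, 16, 24, 32, 48, 96, 163, 326, 489, 652, 978, 1304, 1956, 2608, 3912, 5216, 7824, 15648.
Check each in increasing order: 10316^1 ≡ 10316;  10316^2 ≡ 6656;  10316^3 ≡ 11133;  10316^4 ≡ 17;  10316^6 ≡ 3609;  10316^8 ≡ 289;  10316^12 ≡ 4913;  10316^16 ≡ 5276;  10316^24 ≡ 6811;  10316^32 ≡ 12254;  10316^48 ≡ 6085;  10316^96 ≡ 1691;  10316^163 ≡ 5449;  10316^326 ≡ 5448;  10316^489 ≡ 15648;  10316^652 ≡ 10200;  10316^978 ≡ 1.
Smallest exponent giving 1 is 978.

978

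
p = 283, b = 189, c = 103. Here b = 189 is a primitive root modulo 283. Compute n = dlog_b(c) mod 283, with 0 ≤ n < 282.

Baby-step giant-step with m = ceil(sqrt(282)) = 17.
Baby table (189^j mod 283 for j=0..16):
  0:1  1:189  2:63  3:21  4:7  5:191  6:158  7:147
  8:49  9:205  10:257  11:180  12:60  13:20  14:101  15:128
  16:137
Giant step factor: 189^(-17) ≡ 188 (mod 283).
Scan 103·188^i mod 283 for i = 0, 1, …:
  i=0: 103   i=1: 120   i=2: 203   i=3: 242
  i=4: 216   i=5: 139   i=6: 96   i=7: 219
  i=8: 137
Match at i=8, j=16: n = 8·17 + 16 = 152.

152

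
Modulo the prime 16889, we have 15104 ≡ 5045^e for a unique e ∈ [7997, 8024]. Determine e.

Compute 5045^7997 mod 16889 = 12068, then multiply by 5045 repeatedly:
  5045^7997=12068  5045^7998=15104
Found 15104 at exponent 7998.

7998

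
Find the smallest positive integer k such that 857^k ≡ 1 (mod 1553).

1552

The order of 857 must divide p − 1 = 1552 = 2^4 · 97.
Divisors: 1, 2, 4, 8, 16, 97, 194, 388, 776, 1552.
Check each in increasing order: 857^1 ≡ 857;  857^2 ≡ 1433;  857^4 ≡ 423;  857^8 ≡ 334;  857^16 ≡ 1293;  857^97 ≡ 326;  857^194 ≡ 672;  857^388 ≡ 1214;  857^776 ≡ 1552;  857^1552 ≡ 1.
Smallest exponent giving 1 is 1552.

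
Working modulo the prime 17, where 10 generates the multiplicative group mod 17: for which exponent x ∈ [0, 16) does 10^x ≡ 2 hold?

Successive powers of 10 modulo 17:
  10^0=1  10^1=10  10^2=15  10^3=14  10^4=4  10^5=6
  10^6=9  10^7=5  10^8=16  10^9=7  10^10=2
So 10^10 ≡ 2 (mod 17), giving x = 10.

10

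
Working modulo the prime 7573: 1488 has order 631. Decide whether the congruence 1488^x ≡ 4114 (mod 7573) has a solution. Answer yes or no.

no

4114 ∈ ⟨1488⟩ iff 4114^631 ≡ 1 (mod 7573), since |⟨1488⟩| = 631.
4114^631 mod 7573 = 3743.
Since 3743 ≠ 1, 4114 does not lie in the subgroup.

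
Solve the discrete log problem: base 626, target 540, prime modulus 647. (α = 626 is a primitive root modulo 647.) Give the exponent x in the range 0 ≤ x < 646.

379

Baby-step giant-step with m = ceil(sqrt(646)) = 26.
Baby table (626^j mod 647 for j=0..25):
  0:1  1:626  2:441  3:444  4:381  5:410  6:448  7:297
  8:233  9:283  10:527  11:579  12:134  13:421  14:217  15:619
  16:588  17:592  18:508  19:331  20:166  21:396  22:95  23:593
  24:487  25:125
Giant step factor: 626^(-26) ≡ 612 (mod 647).
Scan 540·612^i mod 647 for i = 0, 1, …:
  i=0: 540   i=1: 510   i=2: 266   i=3: 395
  i=4: 409   i=5: 566   i=6: 247   i=7: 413
  i=8: 426   i=9: 618     …   i=13: 389
  i=14: 619
Match at i=14, j=15: x = 14·26 + 15 = 379.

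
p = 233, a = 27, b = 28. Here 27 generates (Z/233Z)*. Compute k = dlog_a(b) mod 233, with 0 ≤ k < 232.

Baby-step giant-step with m = ceil(sqrt(232)) = 16.
Baby table (27^j mod 233 for j=0..15):
  0:1  1:27  2:30  3:111  4:201  5:68  6:205  7:176
  8:92  9:154  10:197  11:193  12:85  13:198  14:220  15:115
Giant step factor: 27^(-16) ≡ 46 (mod 233).
Scan 28·46^i mod 233 for i = 0, 1, …:
  i=0: 28   i=1: 123   i=2: 66   i=3: 7
  i=4: 89   i=5: 133   i=6: 60   i=7: 197
Match at i=7, j=10: k = 7·16 + 10 = 122.

122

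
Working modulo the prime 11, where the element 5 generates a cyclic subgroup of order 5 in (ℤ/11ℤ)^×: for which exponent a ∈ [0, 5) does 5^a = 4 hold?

Successive powers of 5 modulo 11:
  5^0=1  5^1=5  5^2=3  5^3=4
So 5^3 ≡ 4 (mod 11), giving a = 3.

3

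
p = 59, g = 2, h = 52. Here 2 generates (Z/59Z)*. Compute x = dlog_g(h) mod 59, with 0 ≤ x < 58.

47

Baby-step giant-step with m = ceil(sqrt(58)) = 8.
Baby table (2^j mod 59 for j=0..7):
  0:1  1:2  2:4  3:8  4:16  5:32  6:5  7:10
Giant step factor: 2^(-8) ≡ 3 (mod 59).
Scan 52·3^i mod 59 for i = 0, 1, …:
  i=0: 52   i=1: 38   i=2: 55   i=3: 47
  i=4: 23   i=5: 10
Match at i=5, j=7: x = 5·8 + 7 = 47.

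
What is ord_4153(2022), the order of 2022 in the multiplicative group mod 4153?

4152

The order of 2022 must divide p − 1 = 4152 = 2^3 · 3 · 173.
Divisors: 1, 2, 3, 4, 6, 8, 12, 24, 173, 346, 519, 692, 1038, 1384, 2076, 4152.
Check each in increasing order: 2022^1 ≡ 2022;  2022^2 ≡ 1932;  2022^3 ≡ 2684;  2022^4 ≡ 3230;  2022^6 ≡ 2554;  2022^8 ≡ 564;  2022^12 ≡ 2706;  2022^24 ≡ 697;  2022^173 ≡ 2158;  2022^346 ≡ 1451;  2022^519 ≡ 4049;  2022^692 ≡ 3983;  2022^1038 ≡ 2510;  2022^1384 ≡ 3982;  2022^2076 ≡ 4152;  2022^4152 ≡ 1.
Smallest exponent giving 1 is 4152.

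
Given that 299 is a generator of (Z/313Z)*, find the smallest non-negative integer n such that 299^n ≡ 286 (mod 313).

180

Baby-step giant-step with m = ceil(sqrt(312)) = 18.
Baby table (299^j mod 313 for j=0..17):
  0:1  1:299  2:196  3:73  4:230  5:223  6:8  7:201
  8:3  9:271  10:275  11:219  12:64  13:43  14:24  15:290
  16:9  17:187
Giant step factor: 299^(-18) ≡ 151 (mod 313).
Scan 286·151^i mod 313 for i = 0, 1, …:
  i=0: 286   i=1: 305   i=2: 44   i=3: 71
  i=4: 79   i=5: 35   i=6: 277   i=7: 198
  i=8: 163   i=9: 199   i=10: 1
Match at i=10, j=0: n = 10·18 + 0 = 180.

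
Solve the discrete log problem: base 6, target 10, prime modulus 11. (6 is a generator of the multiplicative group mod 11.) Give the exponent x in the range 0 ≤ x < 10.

Successive powers of 6 modulo 11:
  6^0=1  6^1=6  6^2=3  6^3=7  6^4=9  6^5=10
So 6^5 ≡ 10 (mod 11), giving x = 5.

5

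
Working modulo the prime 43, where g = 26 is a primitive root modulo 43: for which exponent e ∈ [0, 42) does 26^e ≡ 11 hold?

24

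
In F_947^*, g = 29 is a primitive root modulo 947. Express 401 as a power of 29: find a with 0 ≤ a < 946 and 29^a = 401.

158

Baby-step giant-step with m = ceil(sqrt(946)) = 31.
Baby table (29^j mod 947 for j=0..30):
  0:1  1:29  2:841  3:714  4:819  5:76  6:310  7:467
  8:285  9:689  10:94  11:832  12:453  13:826  14:279  15:515
  16:730  17:336  18:274  19:370  20:313  21:554  22:914  23:937
  24:657  25:113  26:436  27:333  28:187  29:688  30:65
Giant step factor: 29^(-31) ≡ 526 (mod 947).
Scan 401·526^i mod 947 for i = 0, 1, …:
  i=0: 401   i=1: 692   i=2: 344   i=3: 67
  i=4: 203   i=5: 714
Match at i=5, j=3: a = 5·31 + 3 = 158.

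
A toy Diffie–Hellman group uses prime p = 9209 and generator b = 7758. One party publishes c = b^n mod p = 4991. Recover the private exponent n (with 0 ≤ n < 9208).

390

Baby-step giant-step with m = ceil(sqrt(9208)) = 96.
Baby table (7758^j mod 9209 for j=0..95):
  0:1  1:7758  2:5749  3:1555  4:9109  5:6965  6:5267  7:1053
  8:791  9:3384  10:7422  11:5208  12:3781  13:2333  14:3729  15:4113
  16:8678  17:6134  18:4669  19:3105  20:7055  21:3603  22:2759  23:2606
  24:3593  25:8060  26:370  27:6461  28:9060  29:4392  30:9045  31:7739
  32:5691  33:2832  34:7191  35:8865  36:1858  37:2279  38:8411  39:6773
  40:7589  41:2325  42:6128  43:4166  44:5447  45:6934  46:4203  47:7014
  48:7840  49:6484  50:3314  51:7693  52:7974  53:5439  54:124  55:4256
  56:3783  57:8640  58:6018  59:7223  60:8478  61:1646  62:5994  63:5211
  64:8637  65:1162  66:8394  67:3813  68:1946  69:3517  70:7828  71:5478
  72:7998  73:7451  74:9174  75:4740  76:1383  77:829  78:3500  79:4868
  80:9044  81:9190  82:9151  83:1277  84:7291  85:1900  86:5800  87:1226
  88:7620  89:3389  90:167  91:6326  92:2347  93:1833  94:1718  95:2821
Giant step factor: 7758^(-96) ≡ 8569 (mod 9209).
Scan 4991·8569^i mod 9209 for i = 0, 1, …:
  i=0: 4991   i=1: 1283   i=2: 7690   i=3: 5215
  i=4: 5267
Match at i=4, j=6: n = 4·96 + 6 = 390.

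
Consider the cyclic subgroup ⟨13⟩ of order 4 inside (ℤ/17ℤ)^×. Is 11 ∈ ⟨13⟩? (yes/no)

no

11 ∈ ⟨13⟩ iff 11^4 ≡ 1 (mod 17), since |⟨13⟩| = 4.
11^4 mod 17 = 4.
Since 4 ≠ 1, 11 does not lie in the subgroup.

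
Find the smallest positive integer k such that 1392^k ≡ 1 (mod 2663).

The order of 1392 must divide p − 1 = 2662 = 2 · 11^3.
Divisors: 1, 2, 11, 22, 121, 242, 1331, 2662.
Check each in increasing order: 1392^1 ≡ 1392;  1392^2 ≡ 1663;  1392^11 ≡ 1245;  1392^22 ≡ 159;  1392^121 ≡ 2521;  1392^242 ≡ 1523;  1392^1331 ≡ 1.
Smallest exponent giving 1 is 1331.

1331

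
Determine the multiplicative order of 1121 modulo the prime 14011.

934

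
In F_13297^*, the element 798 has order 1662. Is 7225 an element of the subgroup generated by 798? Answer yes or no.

yes

7225 ∈ ⟨798⟩ iff 7225^1662 ≡ 1 (mod 13297), since |⟨798⟩| = 1662.
7225^1662 mod 13297 = 1.
Since 1 = 1, 7225 lies in the subgroup.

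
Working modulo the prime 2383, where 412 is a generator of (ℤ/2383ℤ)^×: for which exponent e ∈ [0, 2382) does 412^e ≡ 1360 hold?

Baby-step giant-step with m = ceil(sqrt(2382)) = 49.
Baby table (412^j mod 2383 for j=0..48):
  0:1  1:412  2:551  3:627  4:960  5:2325  6:2317  7:1404
  8:1762  9:1512  10:981  11:1445  12:1973  13:273  14:475  15:294
  16:1978  17:2333  18:847  19:1046  20:2012  21:2043  22:517  23:917
  24:1290  25:71  26:656  27:993  28:1623  29:1436  30:648  31:80
  32:1981  33:1186  34:117  35:544  36:126  37:1869  38:319  39:363
  40:1810  41:2224  42:1216  43:562  44:393  45:2255  46:2073  47:962
  48:766
Giant step factor: 412^(-49) ≡ 1180 (mod 2383).
Scan 1360·1180^i mod 2383 for i = 0, 1, …:
  i=0: 1360   i=1: 1041   i=2: 1135   i=3: 54
  i=4: 1762
Match at i=4, j=8: e = 4·49 + 8 = 204.

204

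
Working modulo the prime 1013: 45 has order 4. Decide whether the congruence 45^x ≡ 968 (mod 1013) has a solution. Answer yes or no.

yes

968 ∈ ⟨45⟩ iff 968^4 ≡ 1 (mod 1013), since |⟨45⟩| = 4.
968^4 mod 1013 = 1.
Since 1 = 1, 968 lies in the subgroup.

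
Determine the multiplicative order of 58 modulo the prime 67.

The order of 58 must divide p − 1 = 66 = 2 · 3 · 11.
Divisors: 1, 2, 3, 6, 11, 22, 33, 66.
Check each in increasing order: 58^1 ≡ 58;  58^2 ≡ 14;  58^3 ≡ 8;  58^6 ≡ 64;  58^11 ≡ 66;  58^22 ≡ 1.
Smallest exponent giving 1 is 22.

22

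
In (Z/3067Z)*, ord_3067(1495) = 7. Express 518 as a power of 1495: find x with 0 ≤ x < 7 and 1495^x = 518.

Successive powers of 1495 modulo 3067:
  1495^0=1  1495^1=1495  1495^2=2249  1495^3=823  1495^4=518
So 1495^4 ≡ 518 (mod 3067), giving x = 4.

4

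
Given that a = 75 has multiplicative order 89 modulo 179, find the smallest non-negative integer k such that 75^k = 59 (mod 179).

Baby-step giant-step with m = ceil(sqrt(89)) = 10.
Baby table (75^j mod 179 for j=0..9):
  0:1  1:75  2:76  3:151  4:48  5:20  6:68  7:88
  8:156  9:65
Giant step factor: 75^(-10) ≡ 81 (mod 179).
Scan 59·81^i mod 179 for i = 0, 1, …:
  i=0: 59   i=1: 125   i=2: 101   i=3: 126
  i=4: 3   i=5: 64   i=6: 172   i=7: 149
  i=8: 76
Match at i=8, j=2: k = 8·10 + 2 = 82.

82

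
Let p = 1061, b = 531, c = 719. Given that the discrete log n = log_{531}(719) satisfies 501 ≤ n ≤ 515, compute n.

507

Compute 531^501 mod 1061 = 393, then multiply by 531 repeatedly:
  531^501=393  531^502=727  531^503=894  531^504=447  531^505=754
  531^506=377  531^507=719
Found 719 at exponent 507.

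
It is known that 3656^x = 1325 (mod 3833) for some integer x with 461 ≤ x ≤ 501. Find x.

Compute 3656^461 mod 3833 = 1640, then multiply by 3656 repeatedly:
  3656^461=1640  3656^462=1028  3656^463=2028  3656^464=1346  3656^465=3237
  3656^466=2001  3656^467=2292  3656^468=614  3656^469=2479  3656^470=2012
  3656^471=345  3656^472=263  3656^473=3278  3656^474=2410  3656^475=2726
  3656^476=456  3656^477=3614  3656^478=433  3656^479=19  3656^480=470
  3656^481=1136  3656^482=2077  3656^483=339  3656^484=1325
Found 1325 at exponent 484.

484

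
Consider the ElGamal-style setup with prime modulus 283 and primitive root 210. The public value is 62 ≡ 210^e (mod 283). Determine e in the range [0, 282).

98

Baby-step giant-step with m = ceil(sqrt(282)) = 17.
Baby table (210^j mod 283 for j=0..16):
  0:1  1:210  2:235  3:108  4:40  5:193  6:61  7:75
  8:185  9:79  10:176  11:170  12:42  13:47  14:248  15:8
  16:265
Giant step factor: 210^(-17) ≡ 14 (mod 283).
Scan 62·14^i mod 283 for i = 0, 1, …:
  i=0: 62   i=1: 19   i=2: 266   i=3: 45
  i=4: 64   i=5: 47
Match at i=5, j=13: e = 5·17 + 13 = 98.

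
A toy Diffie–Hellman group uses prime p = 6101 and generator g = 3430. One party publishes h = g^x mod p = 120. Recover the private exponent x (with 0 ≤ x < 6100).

4688

Baby-step giant-step with m = ceil(sqrt(6100)) = 79.
Baby table (3430^j mod 6101 for j=0..78):
  0:1  1:3430  2:2172  3:639  4:1511  5:2981  6:5655  7:1571
  8:1347  9:1753  10:3305  11:492  12:3684  13:949  14:3237  15:5191
  16:2412  17:204  18:4206  19:3816  20:2235  21:3194  22:4125  23:531
  24:3232  25:243  26:3754  27:3110  28:2752  29:1113  30:4465  31:1440
  32:3491  33:3968  34:5010  35:3884  36:3637  37:4466  38:4870  39:5663
  40:4607  41:420  42:764  43:3191  44:6037  45:116  46:1315  47:1811
  48:912  49:4448  50:4140  51:3173  52:5307  53:3727  54:2015  55:5118
  56:2163  57:274  58:266  59:3331  60:4258  61:5247  62:5361  63:5917
  64:3384  65:3018  66:4444  67:2622  68:586  69:2751  70:3784  71:2293
  72:801  73:1980  74:987  75:5456  76:2313  77:2290  78:2713
Giant step factor: 3430^(-79) ≡ 2686 (mod 6101).
Scan 120·2686^i mod 6101 for i = 0, 1, …:
  i=0: 120   i=1: 5068   i=2: 1317   i=3: 4983
  i=4: 4845   i=5: 237   i=6: 2078   i=7: 5194
  i=8: 4198   i=9: 1180     …   i=58: 4653
  i=59: 3110
Match at i=59, j=27: x = 59·79 + 27 = 4688.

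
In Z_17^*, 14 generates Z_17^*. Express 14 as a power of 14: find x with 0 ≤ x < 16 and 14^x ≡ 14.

Successive powers of 14 modulo 17:
  14^0=1  14^1=14
So 14^1 ≡ 14 (mod 17), giving x = 1.

1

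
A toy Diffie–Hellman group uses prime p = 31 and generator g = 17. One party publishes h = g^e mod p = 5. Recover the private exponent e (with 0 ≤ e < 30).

Successive powers of 17 modulo 31:
  17^0=1  17^1=17  17^2=10  17^3=15  17^4=7  17^5=26
  17^6=8  17^7=12  17^8=18  17^9=27  17^10=25  17^11=22
  17^12=2  17^13=3  17^14=20  17^15=30  17^16=14  17^17=21
  17^18=16  17^19=24  17^20=5
So 17^20 ≡ 5 (mod 31), giving e = 20.

20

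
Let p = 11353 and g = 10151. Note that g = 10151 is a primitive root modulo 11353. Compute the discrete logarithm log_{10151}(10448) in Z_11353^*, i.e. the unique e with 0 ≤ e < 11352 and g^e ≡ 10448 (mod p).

2822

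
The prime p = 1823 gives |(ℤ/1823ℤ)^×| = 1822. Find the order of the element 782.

The order of 782 must divide p − 1 = 1822 = 2 · 911.
Divisors: 1, 2, 911, 1822.
Check each in increasing order: 782^1 ≡ 782;  782^2 ≡ 819;  782^911 ≡ 1822;  782^1822 ≡ 1.
Smallest exponent giving 1 is 1822.

1822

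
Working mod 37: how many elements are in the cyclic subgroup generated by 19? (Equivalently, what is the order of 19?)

The order of 19 must divide p − 1 = 36 = 2^2 · 3^2.
Divisors: 1, 2, 3, 4, 6, 9, 12, 18, 36.
Check each in increasing order: 19^1 ≡ 19;  19^2 ≡ 28;  19^3 ≡ 14;  19^4 ≡ 7;  19^6 ≡ 11;  19^9 ≡ 6;  19^12 ≡ 10;  19^18 ≡ 36;  19^36 ≡ 1.
Smallest exponent giving 1 is 36.

36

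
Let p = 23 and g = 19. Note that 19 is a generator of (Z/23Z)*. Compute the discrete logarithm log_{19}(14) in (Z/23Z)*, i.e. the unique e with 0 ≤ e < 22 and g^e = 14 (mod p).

19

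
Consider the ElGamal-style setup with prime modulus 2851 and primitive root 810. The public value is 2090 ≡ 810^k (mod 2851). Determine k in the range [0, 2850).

Baby-step giant-step with m = ceil(sqrt(2850)) = 54.
Baby table (810^j mod 2851 for j=0..53):
  0:1  1:810  2:370  3:345  4:52  5:2206  6:2134  7:834
  8:2704  9:672  10:2630  11:603  12:909  13:732  14:2763  15:2846
  16:1652  17:1001  18:1126  19:2591  20:374  21:734  22:1532  23:735
  24:2342  25:1105  26:2687  27:1157  28:2042  29:440  30:25  31:293
  32:697  33:72  34:1300  35:981  36:2032  37:893  38:2027  39:2545
  40:177  41:820  42:2768  43:1194  44:651  45:2726  46:1386  47:2217
  48:2491  49:2053  50:797  51:1244  52:1237  53:1269
Giant step factor: 810^(-54) ≡ 1787 (mod 2851).
Scan 2090·1787^i mod 2851 for i = 0, 1, …:
  i=0: 2090   i=1: 20   i=2: 1528   i=3: 2129
  i=4: 1289   i=5: 2686   i=6: 1649   i=7: 1680
  i=8: 57   i=9: 2074     …   i=48: 2020
  i=49: 374
Match at i=49, j=20: k = 49·54 + 20 = 2666.

2666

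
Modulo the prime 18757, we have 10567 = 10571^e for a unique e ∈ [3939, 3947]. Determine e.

Compute 10571^3939 mod 18757 = 10034, then multiply by 10571 repeatedly:
  10571^3939=10034  10571^3940=17336  10571^3941=2966  10571^3942=10639  10571^3943=16654
  10571^3944=14989  10571^3945=8340  10571^3946=4240  10571^3947=10567
Found 10567 at exponent 3947.

3947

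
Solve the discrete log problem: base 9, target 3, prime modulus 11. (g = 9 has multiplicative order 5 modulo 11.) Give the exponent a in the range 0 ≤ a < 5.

3

Successive powers of 9 modulo 11:
  9^0=1  9^1=9  9^2=4  9^3=3
So 9^3 ≡ 3 (mod 11), giving a = 3.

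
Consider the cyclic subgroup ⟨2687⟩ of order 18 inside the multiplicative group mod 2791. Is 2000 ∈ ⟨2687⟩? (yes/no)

no

⟨2687⟩ has order 18; its elements mod 2791 are {1, 91, 92, 104, 348, 967, 1091, 1195, 1315, 1476, 1596, 1700, 1824, 2443, 2687, 2699, 2700, 2790}.
2000 is not in this set.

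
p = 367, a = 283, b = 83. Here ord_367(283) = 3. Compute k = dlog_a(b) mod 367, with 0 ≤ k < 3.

2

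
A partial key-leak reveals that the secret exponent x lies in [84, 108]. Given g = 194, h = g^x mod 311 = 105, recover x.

Compute 194^84 mod 311 = 219, then multiply by 194 repeatedly:
  194^84=219  194^85=190  194^86=162  194^87=17  194^88=188
  194^89=85  194^90=7  194^91=114  194^92=35  194^93=259
  194^94=175  194^95=51  194^96=253  194^97=255  194^98=21
  194^99=31  194^100=105
Found 105 at exponent 100.

100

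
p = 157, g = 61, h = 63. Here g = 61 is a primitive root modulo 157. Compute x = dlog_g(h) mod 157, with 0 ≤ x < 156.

11

Successive powers of 61 modulo 157:
  61^0=1  61^1=61  61^2=110  61^3=116  61^4=11  61^5=43
  61^6=111  61^7=20  61^8=121  61^9=2  61^10=122  61^11=63
So 61^11 ≡ 63 (mod 157), giving x = 11.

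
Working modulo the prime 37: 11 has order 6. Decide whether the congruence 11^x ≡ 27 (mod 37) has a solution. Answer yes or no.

yes

⟨11⟩ has order 6; its elements mod 37 are {1, 10, 11, 26, 27, 36}.
27 is in this set.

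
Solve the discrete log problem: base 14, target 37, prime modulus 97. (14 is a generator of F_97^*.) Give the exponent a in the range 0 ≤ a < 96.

Baby-step giant-step with m = ceil(sqrt(96)) = 10.
Baby table (14^j mod 97 for j=0..9):
  0:1  1:14  2:2  3:28  4:4  5:56  6:8  7:15
  8:16  9:30
Giant step factor: 14^(-10) ≡ 94 (mod 97).
Scan 37·94^i mod 97 for i = 0, 1, …:
  i=0: 37   i=1: 83   i=2: 42   i=3: 68
  i=4: 87   i=5: 30
Match at i=5, j=9: a = 5·10 + 9 = 59.

59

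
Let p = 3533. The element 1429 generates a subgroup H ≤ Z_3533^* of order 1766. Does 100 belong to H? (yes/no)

yes

100 ∈ ⟨1429⟩ iff 100^1766 ≡ 1 (mod 3533), since |⟨1429⟩| = 1766.
100^1766 mod 3533 = 1.
Since 1 = 1, 100 lies in the subgroup.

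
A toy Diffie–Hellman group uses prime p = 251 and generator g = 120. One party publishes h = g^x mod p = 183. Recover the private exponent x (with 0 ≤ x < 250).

19

Successive powers of 120 modulo 251:
  120^0=1  120^1=120  120^2=93  120^3=116  120^4=115  120^5=246
  120^6=153  120^7=37  120^8=173  120^9=178  120^10=25  120^11=239
  120^12=66  120^13=139  120^14=114  120^15=126  120^16=60  120^17=172
  120^18=58  120^19=183
So 120^19 ≡ 183 (mod 251), giving x = 19.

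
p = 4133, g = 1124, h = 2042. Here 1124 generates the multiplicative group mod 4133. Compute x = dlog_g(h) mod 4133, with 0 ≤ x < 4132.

3721

Baby-step giant-step with m = ceil(sqrt(4132)) = 65.
Baby table (1124^j mod 4133 for j=0..64):
  0:1  1:1124  2:2811  3:1952  4:3558  5:2581  6:3811  7:1776
  8:4118  9:3805  10:3298  11:3784  12:359  13:2615  14:697  15:2291
  16:225  17:787  18:126  19:1102  20:2881  21:2105  22:1944  23:2832
  24:758  25:594  26:2243  27:2  28:2248  29:1489  30:3904  31:2983
  32:1029  33:3489  34:3552  35:4103  36:3477  37:2463  38:3435  39:718
  40:1097  41:1394  42:449  43:450  44:1574  45:252  46:2204  47:1629
  48:77  49:3888  50:1531  51:1516  52:1188  53:353  54:4  55:363
  56:2978  57:3675  58:1833  59:2058  60:2845  61:2971  62:4073  63:2821
  64:793
Giant step factor: 1124^(-65) ≡ 1578 (mod 4133).
Scan 2042·1578^i mod 4133 for i = 0, 1, …:
  i=0: 2042   i=1: 2669   i=2: 155   i=3: 743
  i=4: 2815   i=5: 3228   i=6: 1928   i=7: 496
  i=8: 1551   i=9: 742     …   i=56: 8
  i=57: 225
Match at i=57, j=16: x = 57·65 + 16 = 3721.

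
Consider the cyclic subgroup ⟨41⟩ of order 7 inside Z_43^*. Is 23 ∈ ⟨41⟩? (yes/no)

no

23 ∈ ⟨41⟩ iff 23^7 ≡ 1 (mod 43), since |⟨41⟩| = 7.
23^7 mod 43 = 6.
Since 6 ≠ 1, 23 does not lie in the subgroup.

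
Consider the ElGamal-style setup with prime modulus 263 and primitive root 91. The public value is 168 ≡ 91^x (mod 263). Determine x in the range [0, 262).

83

Baby-step giant-step with m = ceil(sqrt(262)) = 17.
Baby table (91^j mod 263 for j=0..16):
  0:1  1:91  2:128  3:76  4:78  5:260  6:253  7:142
  8:35  9:29  10:9  11:30  12:100  13:158  14:176  15:236
  16:173
Giant step factor: 91^(-17) ≡ 199 (mod 263).
Scan 168·199^i mod 263 for i = 0, 1, …:
  i=0: 168   i=1: 31   i=2: 120   i=3: 210
  i=4: 236
Match at i=4, j=15: x = 4·17 + 15 = 83.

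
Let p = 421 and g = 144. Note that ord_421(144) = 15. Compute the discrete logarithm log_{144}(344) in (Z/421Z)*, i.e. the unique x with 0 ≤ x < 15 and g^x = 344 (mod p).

11

Successive powers of 144 modulo 421:
  144^0=1  144^1=144  144^2=107  144^3=252  144^4=82  144^5=20
  144^6=354  144^7=35  144^8=409  144^9=377  144^10=400  144^11=344
So 144^11 ≡ 344 (mod 421), giving x = 11.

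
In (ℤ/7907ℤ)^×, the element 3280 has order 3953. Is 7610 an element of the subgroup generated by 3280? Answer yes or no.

7610 ∈ ⟨3280⟩ iff 7610^3953 ≡ 1 (mod 7907), since |⟨3280⟩| = 3953.
7610^3953 mod 7907 = 1.
Since 1 = 1, 7610 lies in the subgroup.

yes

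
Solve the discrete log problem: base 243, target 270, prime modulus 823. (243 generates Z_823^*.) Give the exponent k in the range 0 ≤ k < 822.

632

Baby-step giant-step with m = ceil(sqrt(822)) = 29.
Baby table (243^j mod 823 for j=0..28):
  0:1  1:243  2:616  3:725  4:53  5:534  6:551  7:567
  8:340  9:320  10:398  11:423  12:737  13:500  14:519  15:198
  16:380  17:164  18:348  19:618  20:388  21:462  22:338  23:657
  24:812  25:619  26:631  27:255  28:240
Giant step factor: 243^(-29) ≡ 386 (mod 823).
Scan 270·386^i mod 823 for i = 0, 1, …:
  i=0: 270   i=1: 522   i=2: 680   i=3: 766
  i=4: 219   i=5: 588   i=6: 643   i=7: 475
  i=8: 644   i=9: 38     …   i=20: 652
  i=21: 657
Match at i=21, j=23: k = 21·29 + 23 = 632.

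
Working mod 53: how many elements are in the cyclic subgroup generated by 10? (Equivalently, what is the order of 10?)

13

The order of 10 must divide p − 1 = 52 = 2^2 · 13.
Divisors: 1, 2, 4, 13, 26, 52.
Check each in increasing order: 10^1 ≡ 10;  10^2 ≡ 47;  10^4 ≡ 36;  10^13 ≡ 1.
Smallest exponent giving 1 is 13.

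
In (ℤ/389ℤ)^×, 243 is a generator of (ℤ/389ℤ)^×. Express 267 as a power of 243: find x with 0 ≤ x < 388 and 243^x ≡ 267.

86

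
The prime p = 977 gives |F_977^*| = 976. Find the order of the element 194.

976

The order of 194 must divide p − 1 = 976 = 2^4 · 61.
Divisors: 1, 2, 4, 8, 16, 61, 122, 244, 488, 976.
Check each in increasing order: 194^1 ≡ 194;  194^2 ≡ 510;  194^4 ≡ 218;  194^8 ≡ 628;  194^16 ≡ 653;  194^61 ≡ 897;  194^122 ≡ 538;  194^244 ≡ 252;  194^488 ≡ 976;  194^976 ≡ 1.
Smallest exponent giving 1 is 976.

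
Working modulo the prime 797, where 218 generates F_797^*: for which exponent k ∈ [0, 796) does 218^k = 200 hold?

295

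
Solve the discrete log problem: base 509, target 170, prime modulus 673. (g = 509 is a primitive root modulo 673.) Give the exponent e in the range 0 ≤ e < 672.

278

Baby-step giant-step with m = ceil(sqrt(672)) = 26.
Baby table (509^j mod 673 for j=0..25):
  0:1  1:509  2:649  3:571  4:576  5:429  6:309  7:472
  8:660  9:113  10:312  11:653  12:588  13:480  14:21  15:594
  16:169  17:550  18:655  19:260  20:432  21:490  22:400  23:354
  24:495  25:253
Giant step factor: 509^(-26) ≡ 325 (mod 673).
Scan 170·325^i mod 673 for i = 0, 1, …:
  i=0: 170   i=1: 64   i=2: 610   i=3: 388
  i=4: 249   i=5: 165   i=6: 458   i=7: 117
  i=8: 337   i=9: 499   i=10: 655
Match at i=10, j=18: e = 10·26 + 18 = 278.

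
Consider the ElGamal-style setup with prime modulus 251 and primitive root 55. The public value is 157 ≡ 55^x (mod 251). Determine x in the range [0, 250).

Baby-step giant-step with m = ceil(sqrt(250)) = 16.
Baby table (55^j mod 251 for j=0..15):
  0:1  1:55  2:13  3:213  4:169  5:8  6:189  7:104
  8:198  9:97  10:64  11:6  12:79  13:78  14:23  15:10
Giant step factor: 55^(-16) ≡ 68 (mod 251).
Scan 157·68^i mod 251 for i = 0, 1, …:
  i=0: 157   i=1: 134   i=2: 76   i=3: 148
  i=4: 24   i=5: 126   i=6: 34   i=7: 53
  i=8: 90   i=9: 96     …   i=14: 133
  i=15: 8
Match at i=15, j=5: x = 15·16 + 5 = 245.

245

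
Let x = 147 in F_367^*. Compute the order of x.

122

The order of 147 must divide p − 1 = 366 = 2 · 3 · 61.
Divisors: 1, 2, 3, 6, 61, 122, 183, 366.
Check each in increasing order: 147^1 ≡ 147;  147^2 ≡ 323;  147^3 ≡ 138;  147^6 ≡ 327;  147^61 ≡ 366;  147^122 ≡ 1.
Smallest exponent giving 1 is 122.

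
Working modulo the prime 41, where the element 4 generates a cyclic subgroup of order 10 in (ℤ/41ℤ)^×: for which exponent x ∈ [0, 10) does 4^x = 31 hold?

9

Successive powers of 4 modulo 41:
  4^0=1  4^1=4  4^2=16  4^3=23  4^4=10  4^5=40
  4^6=37  4^7=25  4^8=18  4^9=31
So 4^9 ≡ 31 (mod 41), giving x = 9.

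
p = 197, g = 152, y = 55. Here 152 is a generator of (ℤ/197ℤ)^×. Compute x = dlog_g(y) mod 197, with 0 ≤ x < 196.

2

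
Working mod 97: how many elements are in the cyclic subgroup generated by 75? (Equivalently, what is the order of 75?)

The order of 75 must divide p − 1 = 96 = 2^5 · 3.
Divisors: 1, 2, 3, 4, 6, 8, 12, 16, 24, 32, 48, 96.
Check each in increasing order: 75^1 ≡ 75;  75^2 ≡ 96;  75^3 ≡ 22;  75^4 ≡ 1.
Smallest exponent giving 1 is 4.

4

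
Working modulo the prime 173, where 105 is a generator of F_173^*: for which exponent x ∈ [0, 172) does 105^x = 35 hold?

66

Baby-step giant-step with m = ceil(sqrt(172)) = 14.
Baby table (105^j mod 173 for j=0..13):
  0:1  1:105  2:126  3:82  4:133  5:125  6:150  7:7
  8:43  9:17  10:55  11:66  12:10  13:12
Giant step factor: 105^(-14) ≡ 113 (mod 173).
Scan 35·113^i mod 173 for i = 0, 1, …:
  i=0: 35   i=1: 149   i=2: 56   i=3: 100
  i=4: 55
Match at i=4, j=10: x = 4·14 + 10 = 66.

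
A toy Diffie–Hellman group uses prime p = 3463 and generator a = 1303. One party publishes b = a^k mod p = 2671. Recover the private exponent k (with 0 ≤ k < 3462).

Baby-step giant-step with m = ceil(sqrt(3462)) = 59.
Baby table (1303^j mod 3463 for j=0..58):
  0:1  1:1303  2:939  3:1078  4:2119  5:1046  6:1979  7:2165
  8:2113  9:154  10:3271  11:2623  12:3251  13:804  14:1786  15:22
  16:962  17:3343  18:2938  19:1599  20:2234  21:1982  22:2611  23:1467
  24:3388  25:2702  26:2298  27:2262  28:373  29:1199  30:484  31:386
  32:823  33:2302  34:548  35:666  36:2048  37:2034  38:1107  39:1813
  40:573  41:2074  42:1282  43:1280  44:2137  45:259  46:1566  47:791
  48:2162  49:1667  50:800  51:37  52:3192  53:113  54:1793  55:2217
  56:609  57:500  58:456
Giant step factor: 1303^(-59) ≡ 92 (mod 3463).
Scan 2671·92^i mod 3463 for i = 0, 1, …:
  i=0: 2671   i=1: 3322   i=2: 880   i=3: 1311
  i=4: 2870   i=5: 852   i=6: 2198   i=7: 1362
  i=8: 636   i=9: 3104     …   i=33: 1896
  i=34: 1282
Match at i=34, j=42: k = 34·59 + 42 = 2048.

2048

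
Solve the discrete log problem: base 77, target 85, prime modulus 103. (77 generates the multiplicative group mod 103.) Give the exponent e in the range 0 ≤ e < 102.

Baby-step giant-step with m = ceil(sqrt(102)) = 11.
Baby table (77^j mod 103 for j=0..10):
  0:1  1:77  2:58  3:37  4:68  5:86  6:30  7:44
  8:92  9:80  10:83
Giant step factor: 77^(-11) ≡ 62 (mod 103).
Scan 85·62^i mod 103 for i = 0, 1, …:
  i=0: 85   i=1: 17   i=2: 24   i=3: 46
  i=4: 71   i=5: 76   i=6: 77
Match at i=6, j=1: e = 6·11 + 1 = 67.

67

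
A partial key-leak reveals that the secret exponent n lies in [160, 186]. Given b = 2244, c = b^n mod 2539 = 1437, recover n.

Compute 2244^160 mod 2539 = 2018, then multiply by 2244 repeatedly:
  2244^160=2018  2244^161=1355  2244^162=1437
Found 1437 at exponent 162.

162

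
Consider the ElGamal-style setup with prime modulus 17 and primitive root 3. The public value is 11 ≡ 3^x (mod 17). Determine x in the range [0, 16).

7

Successive powers of 3 modulo 17:
  3^0=1  3^1=3  3^2=9  3^3=10  3^4=13  3^5=5
  3^6=15  3^7=11
So 3^7 ≡ 11 (mod 17), giving x = 7.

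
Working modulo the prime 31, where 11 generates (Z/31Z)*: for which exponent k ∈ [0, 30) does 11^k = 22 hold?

Successive powers of 11 modulo 31:
  11^0=1  11^1=11  11^2=28  11^3=29  11^4=9  11^5=6
  11^6=4  11^7=13  11^8=19  11^9=23  11^10=5  11^11=24
  11^12=16  11^13=21  11^14=14  11^15=30  11^16=20  11^17=3
  11^18=2  11^19=22
So 11^19 ≡ 22 (mod 31), giving k = 19.

19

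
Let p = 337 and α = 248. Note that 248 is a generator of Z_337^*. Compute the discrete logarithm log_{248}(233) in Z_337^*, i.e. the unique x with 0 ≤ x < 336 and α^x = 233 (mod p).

Baby-step giant-step with m = ceil(sqrt(336)) = 19.
Baby table (248^j mod 337 for j=0..18):
  0:1  1:248  2:170  3:35  4:255  5:221  6:214  7:163
  8:321  9:76  10:313  11:114  12:301  13:171  14:283  15:88
  16:256  17:132  18:47
Giant step factor: 248^(-19) ≡ 80 (mod 337).
Scan 233·80^i mod 337 for i = 0, 1, …:
  i=0: 233   i=1: 105   i=2: 312   i=3: 22
  i=4: 75   i=5: 271   i=6: 112   i=7: 198
  i=8: 1
Match at i=8, j=0: x = 8·19 + 0 = 152.

152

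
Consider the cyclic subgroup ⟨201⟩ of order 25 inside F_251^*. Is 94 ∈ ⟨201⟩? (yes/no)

yes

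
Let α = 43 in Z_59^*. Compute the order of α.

58

The order of 43 must divide p − 1 = 58 = 2 · 29.
Divisors: 1, 2, 29, 58.
Check each in increasing order: 43^1 ≡ 43;  43^2 ≡ 20;  43^29 ≡ 58;  43^58 ≡ 1.
Smallest exponent giving 1 is 58.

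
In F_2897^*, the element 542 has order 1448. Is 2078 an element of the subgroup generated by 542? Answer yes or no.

yes

2078 ∈ ⟨542⟩ iff 2078^1448 ≡ 1 (mod 2897), since |⟨542⟩| = 1448.
2078^1448 mod 2897 = 1.
Since 1 = 1, 2078 lies in the subgroup.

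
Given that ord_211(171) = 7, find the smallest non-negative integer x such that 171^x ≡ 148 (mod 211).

4

Successive powers of 171 modulo 211:
  171^0=1  171^1=171  171^2=123  171^3=144  171^4=148
So 171^4 ≡ 148 (mod 211), giving x = 4.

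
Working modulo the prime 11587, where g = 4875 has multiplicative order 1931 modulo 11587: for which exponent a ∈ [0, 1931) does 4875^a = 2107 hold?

908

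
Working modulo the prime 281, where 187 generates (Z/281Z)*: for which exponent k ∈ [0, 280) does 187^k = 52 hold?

3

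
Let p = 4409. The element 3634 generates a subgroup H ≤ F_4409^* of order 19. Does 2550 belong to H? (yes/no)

2550 ∈ ⟨3634⟩ iff 2550^19 ≡ 1 (mod 4409), since |⟨3634⟩| = 19.
2550^19 mod 4409 = 1.
Since 1 = 1, 2550 lies in the subgroup.

yes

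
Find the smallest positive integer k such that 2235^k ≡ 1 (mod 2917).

The order of 2235 must divide p − 1 = 2916 = 2^2 · 3^6.
Divisors: 1, 2, 3, 4, 6, 9, 12, 18, 27, 36, 54, 81, 108, 162, 243, 324, 486, 729, 972, 1458, 2916.
Check each in increasing order: 2235^1 ≡ 2235;  2235^2 ≡ 1321;  2235^3 ≡ 431;  2235^4 ≡ 675;  2235^6 ≡ 1990;  2235^9 ≡ 92;  2235^12 ≡ 1731;  2235^18 ≡ 2630;  2235^27 ≡ 2766;  2235^36 ≡ 693;  2235^54 ≡ 2382;  2235^81 ≡ 2026;  2235^108 ≡ 359;  2235^162 ≡ 457;  2235^243 ≡ 1193;  2235^324 ≡ 1742;  2235^486 ≡ 2670;  2235^729 ≡ 2863;  2235^972 ≡ 2669;  2235^1458 ≡ 2916;  2235^2916 ≡ 1.
Smallest exponent giving 1 is 2916.

2916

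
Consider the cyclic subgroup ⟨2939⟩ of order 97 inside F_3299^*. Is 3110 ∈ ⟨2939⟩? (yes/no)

yes

3110 ∈ ⟨2939⟩ iff 3110^97 ≡ 1 (mod 3299), since |⟨2939⟩| = 97.
3110^97 mod 3299 = 1.
Since 1 = 1, 3110 lies in the subgroup.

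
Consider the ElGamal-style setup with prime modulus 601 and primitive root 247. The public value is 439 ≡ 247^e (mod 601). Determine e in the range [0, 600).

268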